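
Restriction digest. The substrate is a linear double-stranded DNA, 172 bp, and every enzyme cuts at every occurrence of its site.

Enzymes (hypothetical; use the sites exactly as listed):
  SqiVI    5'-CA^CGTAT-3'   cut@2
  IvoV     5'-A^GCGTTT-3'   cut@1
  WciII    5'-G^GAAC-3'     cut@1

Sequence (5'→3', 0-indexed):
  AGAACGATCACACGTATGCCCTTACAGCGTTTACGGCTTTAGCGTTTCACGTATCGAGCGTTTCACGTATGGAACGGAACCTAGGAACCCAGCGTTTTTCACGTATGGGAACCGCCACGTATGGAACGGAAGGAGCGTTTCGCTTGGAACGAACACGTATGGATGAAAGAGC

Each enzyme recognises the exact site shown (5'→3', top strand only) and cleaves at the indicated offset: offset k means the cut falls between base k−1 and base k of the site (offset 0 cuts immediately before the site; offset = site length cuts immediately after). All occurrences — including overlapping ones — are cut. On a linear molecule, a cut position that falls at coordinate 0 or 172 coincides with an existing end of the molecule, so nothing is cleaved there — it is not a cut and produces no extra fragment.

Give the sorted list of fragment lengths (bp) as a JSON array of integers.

[5,6,6,7,7,8,8,8,8,9,9,10,11,12,12,14,15,17]

Per-enzyme occurrences:
  SqiVI (CACGTAT, off=2): starts [10, 47, 63, 99, 115, 153] → cuts [12, 49, 65, 101, 117, 155]
  IvoV (AGCGTTT, off=1): starts [25, 40, 56, 90, 133] → cuts [26, 41, 57, 91, 134]
  WciII (GGAAC, off=1): starts [70, 75, 83, 107, 122, 145] → cuts [71, 76, 84, 108, 123, 146]

Pooled cuts: [12, 26, 41, 49, 57, 65, 71, 76, 84, 91, 101, 108, 117, 123, 134, 146, 155]

Fragment lengths:
  [0,12): 12 bp
  [12,26): 14 bp
  [26,41): 15 bp
  [41,49): 8 bp
  [49,57): 8 bp
  [57,65): 8 bp
  [65,71): 6 bp
  [71,76): 5 bp
  [76,84): 8 bp
  [84,91): 7 bp
  [91,101): 10 bp
  [101,108): 7 bp
  [108,117): 9 bp
  [117,123): 6 bp
  [123,134): 11 bp
  [134,146): 12 bp
  [146,155): 9 bp
  [155,172): 17 bp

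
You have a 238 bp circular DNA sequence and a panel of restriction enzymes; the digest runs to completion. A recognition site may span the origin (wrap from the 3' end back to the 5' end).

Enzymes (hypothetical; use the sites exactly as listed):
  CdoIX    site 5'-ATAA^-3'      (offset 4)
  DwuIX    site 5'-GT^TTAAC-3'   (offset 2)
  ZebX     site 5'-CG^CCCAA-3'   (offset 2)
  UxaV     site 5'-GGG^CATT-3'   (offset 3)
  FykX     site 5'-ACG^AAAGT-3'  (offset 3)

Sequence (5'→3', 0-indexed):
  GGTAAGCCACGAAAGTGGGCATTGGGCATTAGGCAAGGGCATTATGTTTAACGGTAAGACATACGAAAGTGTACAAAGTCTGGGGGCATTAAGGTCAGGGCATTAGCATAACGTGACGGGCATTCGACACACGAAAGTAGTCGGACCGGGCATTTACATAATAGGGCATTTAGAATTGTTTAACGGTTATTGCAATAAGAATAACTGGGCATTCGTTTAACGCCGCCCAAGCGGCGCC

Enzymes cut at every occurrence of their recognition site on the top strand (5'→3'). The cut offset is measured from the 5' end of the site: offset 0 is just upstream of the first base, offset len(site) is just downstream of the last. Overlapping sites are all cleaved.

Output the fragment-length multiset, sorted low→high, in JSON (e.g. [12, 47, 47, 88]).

Site scan:
  CdoIX ATAA/4: at [107, 157, 194, 200] ⇒ [111, 161, 198, 204]
  DwuIX GTTTAAC/2: at [45, 177, 214] ⇒ [47, 179, 216]
  ZebX CGCCCAA/2: at [223] ⇒ [225]
  UxaV GGGCATT/3: at [16, 23, 36, 83, 97, 117, 147, 163, 206] ⇒ [19, 26, 39, 86, 100, 120, 150, 166, 209]
  FykX ACGAAAGT/3: at [8, 62, 130] ⇒ [11, 65, 133]

All cut coordinates (distinct, sorted): [11, 19, 26, 39, 47, 65, 86, 100, 111, 120, 133, 150, 161, 166, 179, 198, 204, 209, 216, 225]

Fragment lengths:
  11→19: 8 bp
  19→26: 7 bp
  26→39: 13 bp
  39→47: 8 bp
  47→65: 18 bp
  65→86: 21 bp
  86→100: 14 bp
  100→111: 11 bp
  111→120: 9 bp
  120→133: 13 bp
  133→150: 17 bp
  150→161: 11 bp
  161→166: 5 bp
  166→179: 13 bp
  179→198: 19 bp
  198→204: 6 bp
  204→209: 5 bp
  209→216: 7 bp
  216→225: 9 bp
  225→11 (wrap): 238-225+11 = 24 bp

[5,5,6,7,7,8,8,9,9,11,11,13,13,13,14,17,18,19,21,24]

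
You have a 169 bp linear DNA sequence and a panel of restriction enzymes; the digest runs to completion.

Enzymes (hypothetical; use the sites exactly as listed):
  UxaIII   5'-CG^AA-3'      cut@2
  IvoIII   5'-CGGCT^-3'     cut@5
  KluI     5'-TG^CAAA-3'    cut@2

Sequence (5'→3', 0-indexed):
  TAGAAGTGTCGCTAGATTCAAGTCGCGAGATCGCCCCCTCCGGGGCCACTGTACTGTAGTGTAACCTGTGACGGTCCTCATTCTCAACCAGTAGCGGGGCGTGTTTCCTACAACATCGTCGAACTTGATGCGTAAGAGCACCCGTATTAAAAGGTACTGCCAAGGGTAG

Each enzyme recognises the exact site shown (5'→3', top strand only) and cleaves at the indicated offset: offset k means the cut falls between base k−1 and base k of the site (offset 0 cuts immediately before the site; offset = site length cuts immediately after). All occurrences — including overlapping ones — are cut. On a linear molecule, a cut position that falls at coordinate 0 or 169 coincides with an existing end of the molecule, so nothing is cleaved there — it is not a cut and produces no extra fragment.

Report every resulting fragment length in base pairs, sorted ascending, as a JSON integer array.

[48,121]

Scan for sites:
  UxaIII (CGAA, off=2): starts [119] → cuts [121]
  IvoIII (CGGCT, off=5): no sites
  KluI (TGCAAA, off=2): no sites

Pooled cuts: [121]

Fragment lengths:
  [0,121): 121 bp
  [121,169): 48 bp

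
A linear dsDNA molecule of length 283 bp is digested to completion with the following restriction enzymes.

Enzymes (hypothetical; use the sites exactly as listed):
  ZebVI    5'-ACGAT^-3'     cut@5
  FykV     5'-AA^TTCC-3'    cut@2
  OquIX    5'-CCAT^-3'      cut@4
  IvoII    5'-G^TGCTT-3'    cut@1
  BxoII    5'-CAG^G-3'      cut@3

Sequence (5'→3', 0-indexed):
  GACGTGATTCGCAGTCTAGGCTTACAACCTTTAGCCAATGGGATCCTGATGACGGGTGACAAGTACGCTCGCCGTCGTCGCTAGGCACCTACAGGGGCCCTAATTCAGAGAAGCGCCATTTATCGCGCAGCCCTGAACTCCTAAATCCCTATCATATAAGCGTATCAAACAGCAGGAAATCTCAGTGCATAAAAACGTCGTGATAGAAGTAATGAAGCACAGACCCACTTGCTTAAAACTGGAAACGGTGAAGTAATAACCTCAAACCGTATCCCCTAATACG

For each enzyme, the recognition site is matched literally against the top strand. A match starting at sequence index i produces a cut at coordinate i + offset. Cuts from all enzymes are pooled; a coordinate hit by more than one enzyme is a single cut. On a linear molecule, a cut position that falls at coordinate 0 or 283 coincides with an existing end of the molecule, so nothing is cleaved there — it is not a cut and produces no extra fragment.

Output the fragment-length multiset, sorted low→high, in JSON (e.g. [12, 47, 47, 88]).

[25,56,94,108]

Scan for sites:
  ZebVI (ACGAT, off=5): no sites
  FykV (AATTCC, off=2): no sites
  OquIX (CCAT, off=4): starts [115] → cuts [119]
  IvoII (GTGCTT, off=1): no sites
  BxoII (CAGG, off=3): starts [91, 172] → cuts [94, 175]

All cut coordinates (distinct, sorted): [94, 119, 175]

Fragment lengths:
  [0,94): 94 bp
  [94,119): 25 bp
  [119,175): 56 bp
  [175,283): 108 bp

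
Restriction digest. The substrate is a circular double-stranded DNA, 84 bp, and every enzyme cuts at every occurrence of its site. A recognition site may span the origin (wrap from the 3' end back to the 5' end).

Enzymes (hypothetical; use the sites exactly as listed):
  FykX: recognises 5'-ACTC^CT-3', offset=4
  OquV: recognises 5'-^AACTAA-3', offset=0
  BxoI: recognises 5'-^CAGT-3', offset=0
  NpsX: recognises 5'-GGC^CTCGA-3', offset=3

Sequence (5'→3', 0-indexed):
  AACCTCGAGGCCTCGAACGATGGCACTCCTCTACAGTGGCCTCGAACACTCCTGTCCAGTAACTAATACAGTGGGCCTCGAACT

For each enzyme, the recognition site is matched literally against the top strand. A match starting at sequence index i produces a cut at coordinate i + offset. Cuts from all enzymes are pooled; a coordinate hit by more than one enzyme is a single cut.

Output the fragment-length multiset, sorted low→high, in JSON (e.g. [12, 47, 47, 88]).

Scan for sites:
  FykX (ACTCCT, off=4): starts [24, 47] → cuts [28, 51]
  OquV (AACTAA, off=0): starts [60, 80] → cuts [60, 80]
  BxoI (CAGT, off=0): starts [33, 56, 68] → cuts [33, 56, 68]
  NpsX (GGCCTCGA, off=3): starts [8, 37, 73] → cuts [11, 40, 76]

All cut coordinates (distinct, sorted): [11, 28, 33, 40, 51, 56, 60, 68, 76, 80]

Fragments:
  11→28: 17 bp
  28→33: 5 bp
  33→40: 7 bp
  40→51: 11 bp
  51→56: 5 bp
  56→60: 4 bp
  60→68: 8 bp
  68→76: 8 bp
  76→80: 4 bp
  80→11 (wrap): 84-80+11 = 15 bp

[4,4,5,5,7,8,8,11,15,17]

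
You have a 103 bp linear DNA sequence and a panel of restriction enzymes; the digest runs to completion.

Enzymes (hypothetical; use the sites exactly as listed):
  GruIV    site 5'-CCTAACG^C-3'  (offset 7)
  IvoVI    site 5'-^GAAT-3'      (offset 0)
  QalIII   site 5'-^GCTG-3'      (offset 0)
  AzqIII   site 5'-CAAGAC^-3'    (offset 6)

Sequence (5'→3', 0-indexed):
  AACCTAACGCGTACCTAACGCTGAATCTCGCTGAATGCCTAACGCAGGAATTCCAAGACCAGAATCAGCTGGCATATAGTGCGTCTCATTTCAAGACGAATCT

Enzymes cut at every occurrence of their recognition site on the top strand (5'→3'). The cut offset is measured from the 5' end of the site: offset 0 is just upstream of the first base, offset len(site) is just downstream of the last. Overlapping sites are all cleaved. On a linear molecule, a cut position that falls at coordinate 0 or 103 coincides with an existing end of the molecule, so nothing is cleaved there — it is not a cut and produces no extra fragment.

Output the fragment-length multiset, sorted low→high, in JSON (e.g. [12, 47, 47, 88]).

[1,2,2,3,3,6,6,7,9,10,12,12,30]

Site scan:
  GruIV CCTAACGC/7: at [2, 13, 37] ⇒ [9, 20, 44]
  IvoVI GAAT/0: at [22, 32, 47, 61, 97] ⇒ [22, 32, 47, 61, 97]
  QalIII GCTG/0: at [19, 29, 67] ⇒ [19, 29, 67]
  AzqIII CAAGAC/6: at [53, 91] ⇒ [59, 97]

All cut coordinates (distinct, sorted): [9, 19, 20, 22, 29, 32, 44, 47, 59, 61, 67, 97]

Fragments:
  [0,9): 9 bp
  [9,19): 10 bp
  [19,20): 1 bp
  [20,22): 2 bp
  [22,29): 7 bp
  [29,32): 3 bp
  [32,44): 12 bp
  [44,47): 3 bp
  [47,59): 12 bp
  [59,61): 2 bp
  [61,67): 6 bp
  [67,97): 30 bp
  [97,103): 6 bp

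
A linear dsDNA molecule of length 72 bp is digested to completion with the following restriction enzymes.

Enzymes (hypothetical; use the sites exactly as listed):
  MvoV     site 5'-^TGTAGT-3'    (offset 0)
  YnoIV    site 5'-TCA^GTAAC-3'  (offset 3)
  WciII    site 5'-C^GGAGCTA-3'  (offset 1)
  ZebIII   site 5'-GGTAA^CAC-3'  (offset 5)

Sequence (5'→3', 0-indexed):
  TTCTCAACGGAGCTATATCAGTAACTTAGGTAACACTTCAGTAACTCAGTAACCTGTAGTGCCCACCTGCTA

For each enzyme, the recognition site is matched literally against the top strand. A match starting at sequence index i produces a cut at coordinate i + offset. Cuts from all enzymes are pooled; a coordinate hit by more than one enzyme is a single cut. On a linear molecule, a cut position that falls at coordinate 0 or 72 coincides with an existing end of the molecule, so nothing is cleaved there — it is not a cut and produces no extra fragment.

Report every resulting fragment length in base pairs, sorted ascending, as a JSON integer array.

Site scan:
  MvoV (TGTAGT, off=0): starts [54] → cuts [54]
  YnoIV (TCAGTAAC, off=3): starts [17, 37, 45] → cuts [20, 40, 48]
  WciII (CGGAGCTA, off=1): starts [7] → cuts [8]
  ZebIII (GGTAACAC, off=5): starts [28] → cuts [33]

Pooled cuts: [8, 20, 33, 40, 48, 54]

Fragment lengths:
  [0,8): 8 bp
  [8,20): 12 bp
  [20,33): 13 bp
  [33,40): 7 bp
  [40,48): 8 bp
  [48,54): 6 bp
  [54,72): 18 bp

[6,7,8,8,12,13,18]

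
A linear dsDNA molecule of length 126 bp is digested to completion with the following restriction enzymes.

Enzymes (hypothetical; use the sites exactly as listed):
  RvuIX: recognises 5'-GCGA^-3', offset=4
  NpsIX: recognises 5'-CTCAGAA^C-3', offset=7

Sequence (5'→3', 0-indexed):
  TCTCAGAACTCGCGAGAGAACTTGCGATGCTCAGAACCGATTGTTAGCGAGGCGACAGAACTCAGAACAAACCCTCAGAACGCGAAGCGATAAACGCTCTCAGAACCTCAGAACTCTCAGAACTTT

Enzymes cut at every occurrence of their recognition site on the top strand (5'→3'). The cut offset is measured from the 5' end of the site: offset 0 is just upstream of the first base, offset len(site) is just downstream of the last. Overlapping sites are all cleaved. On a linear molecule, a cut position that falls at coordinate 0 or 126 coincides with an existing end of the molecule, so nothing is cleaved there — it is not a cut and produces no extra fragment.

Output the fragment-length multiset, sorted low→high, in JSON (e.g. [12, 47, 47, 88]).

Per-enzyme occurrences:
  RvuIX GCGA/4: at [11, 23, 46, 51, 81, 86] ⇒ [15, 27, 50, 55, 85, 90]
  NpsIX CTCAGAAC/7: at [1, 29, 60, 73, 98, 106, 115] ⇒ [8, 36, 67, 80, 105, 113, 122]

All cut coordinates (distinct, sorted): [8, 15, 27, 36, 50, 55, 67, 80, 85, 90, 105, 113, 122]

Fragments:
  [0,8): 8 bp
  [8,15): 7 bp
  [15,27): 12 bp
  [27,36): 9 bp
  [36,50): 14 bp
  [50,55): 5 bp
  [55,67): 12 bp
  [67,80): 13 bp
  [80,85): 5 bp
  [85,90): 5 bp
  [90,105): 15 bp
  [105,113): 8 bp
  [113,122): 9 bp
  [122,126): 4 bp

[4,5,5,5,7,8,8,9,9,12,12,13,14,15]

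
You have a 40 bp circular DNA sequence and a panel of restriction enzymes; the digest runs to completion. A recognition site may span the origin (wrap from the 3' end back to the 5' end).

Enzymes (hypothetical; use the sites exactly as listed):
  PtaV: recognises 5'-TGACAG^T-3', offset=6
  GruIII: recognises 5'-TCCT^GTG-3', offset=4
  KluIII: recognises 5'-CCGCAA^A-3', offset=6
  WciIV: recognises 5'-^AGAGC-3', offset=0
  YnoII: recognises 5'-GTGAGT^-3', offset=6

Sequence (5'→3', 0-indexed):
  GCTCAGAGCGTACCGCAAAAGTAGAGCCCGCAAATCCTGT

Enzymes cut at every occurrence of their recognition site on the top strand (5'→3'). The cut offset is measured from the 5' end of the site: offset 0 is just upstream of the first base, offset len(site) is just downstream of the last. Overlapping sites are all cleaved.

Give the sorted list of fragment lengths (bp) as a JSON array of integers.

Scan for sites:
  PtaV (TGACAGT, off=6): no sites
  GruIII TCCTGTG/4: at [34] ⇒ [38]
  KluIII CCGCAAA/6: at [12, 27] ⇒ [18, 33]
  WciIV AGAGC/0: at [4, 22] ⇒ [4, 22]
  YnoII (GTGAGT, off=6): no sites

Pooled cuts: [4, 18, 22, 33, 38]

Fragment lengths:
  4→18: 14 bp
  18→22: 4 bp
  22→33: 11 bp
  33→38: 5 bp
  38→4 (wrap): 40-38+4 = 6 bp

[4,5,6,11,14]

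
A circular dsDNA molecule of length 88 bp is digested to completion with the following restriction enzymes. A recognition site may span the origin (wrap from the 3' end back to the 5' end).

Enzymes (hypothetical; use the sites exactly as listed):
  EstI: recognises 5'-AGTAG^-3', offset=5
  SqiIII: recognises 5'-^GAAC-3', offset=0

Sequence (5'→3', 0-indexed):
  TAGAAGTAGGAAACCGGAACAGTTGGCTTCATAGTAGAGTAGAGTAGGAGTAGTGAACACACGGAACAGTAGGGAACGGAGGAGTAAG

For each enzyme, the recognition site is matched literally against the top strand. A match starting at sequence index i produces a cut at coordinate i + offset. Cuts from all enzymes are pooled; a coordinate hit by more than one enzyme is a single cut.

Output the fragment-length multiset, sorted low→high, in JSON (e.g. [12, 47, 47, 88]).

Scan for sites:
  EstI AGTAG/5: at [4, 32, 37, 42, 48, 67, 86] ⇒ [3, 9, 37, 42, 47, 53, 72]
  SqiIII GAAC/0: at [16, 54, 63, 73] ⇒ [16, 54, 63, 73]

All cut coordinates (distinct, sorted): [3, 9, 16, 37, 42, 47, 53, 54, 63, 72, 73]

Fragment lengths:
  3→9: 6 bp
  9→16: 7 bp
  16→37: 21 bp
  37→42: 5 bp
  42→47: 5 bp
  47→53: 6 bp
  53→54: 1 bp
  54→63: 9 bp
  63→72: 9 bp
  72→73: 1 bp
  73→3 (wrap): 88-73+3 = 18 bp

[1,1,5,5,6,6,7,9,9,18,21]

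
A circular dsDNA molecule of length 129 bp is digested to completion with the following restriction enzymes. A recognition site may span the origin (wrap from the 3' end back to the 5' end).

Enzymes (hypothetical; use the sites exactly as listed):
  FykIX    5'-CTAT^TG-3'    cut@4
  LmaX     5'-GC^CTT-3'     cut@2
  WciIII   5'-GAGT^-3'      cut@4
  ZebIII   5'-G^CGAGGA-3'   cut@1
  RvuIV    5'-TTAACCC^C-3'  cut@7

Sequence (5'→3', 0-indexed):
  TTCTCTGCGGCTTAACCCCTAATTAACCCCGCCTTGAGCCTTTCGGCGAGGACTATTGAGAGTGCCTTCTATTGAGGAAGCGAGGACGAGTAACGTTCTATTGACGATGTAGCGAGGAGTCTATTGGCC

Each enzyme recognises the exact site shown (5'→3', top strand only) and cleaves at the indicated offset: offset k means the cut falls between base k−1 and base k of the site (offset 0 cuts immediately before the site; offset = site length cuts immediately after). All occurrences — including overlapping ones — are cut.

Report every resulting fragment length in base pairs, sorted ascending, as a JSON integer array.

[2,3,4,4,7,7,7,7,8,8,10,10,11,11,11,19]

Per-enzyme occurrences:
  FykIX (CTATTG, off=4): starts [52, 68, 97, 120] → cuts [56, 72, 101, 124]
  LmaX (GCCTT, off=2): starts [30, 37, 63, 126] → cuts [32, 39, 65, 128]
  WciIII (GAGT, off=4): starts [59, 87, 116] → cuts [63, 91, 120]
  ZebIII (GCGAGGA, off=1): starts [45, 79, 111] → cuts [46, 80, 112]
  RvuIV (TTAACCCC, off=7): starts [11, 22] → cuts [18, 29]

All cut coordinates (distinct, sorted): [18, 29, 32, 39, 46, 56, 63, 65, 72, 80, 91, 101, 112, 120, 124, 128]

Fragments:
  18→29: 11 bp
  29→32: 3 bp
  32→39: 7 bp
  39→46: 7 bp
  46→56: 10 bp
  56→63: 7 bp
  63→65: 2 bp
  65→72: 7 bp
  72→80: 8 bp
  80→91: 11 bp
  91→101: 10 bp
  101→112: 11 bp
  112→120: 8 bp
  120→124: 4 bp
  124→128: 4 bp
  128→18 (wrap): 129-128+18 = 19 bp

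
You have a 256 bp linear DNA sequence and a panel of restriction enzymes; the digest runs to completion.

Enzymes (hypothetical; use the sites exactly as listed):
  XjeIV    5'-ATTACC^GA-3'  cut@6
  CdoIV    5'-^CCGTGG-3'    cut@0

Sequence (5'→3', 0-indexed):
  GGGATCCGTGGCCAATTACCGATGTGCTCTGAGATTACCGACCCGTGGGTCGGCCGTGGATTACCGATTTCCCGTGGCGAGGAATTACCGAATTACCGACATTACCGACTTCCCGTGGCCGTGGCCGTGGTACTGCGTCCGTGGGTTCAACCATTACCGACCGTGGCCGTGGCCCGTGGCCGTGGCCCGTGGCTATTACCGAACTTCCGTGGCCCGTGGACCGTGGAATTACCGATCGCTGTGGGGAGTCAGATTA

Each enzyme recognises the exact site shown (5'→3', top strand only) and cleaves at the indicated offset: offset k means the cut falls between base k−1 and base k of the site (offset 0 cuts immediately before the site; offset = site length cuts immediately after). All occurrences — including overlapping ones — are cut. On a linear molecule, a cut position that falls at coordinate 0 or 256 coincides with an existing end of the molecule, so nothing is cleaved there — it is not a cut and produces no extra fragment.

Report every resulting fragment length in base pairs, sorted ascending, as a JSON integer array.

[2,3,5,6,6,6,6,6,6,6,7,7,7,7,8,9,11,12,13,14,14,15,18,19,20,23]

Site scan:
  XjeIV (ATTACCGA, off=6): starts [14, 33, 59, 83, 91, 100, 152, 194, 227] → cuts [20, 39, 65, 89, 97, 106, 158, 200, 233]
  CdoIV (CCGTGG, off=0): starts [5, 42, 53, 71, 112, 118, 124, 138, 160, 166, 173, 179, 186, 206, 213, 220] → cuts [5, 42, 53, 71, 112, 118, 124, 138, 160, 166, 173, 179, 186, 206, 213, 220]

Pooled cuts: [5, 20, 39, 42, 53, 65, 71, 89, 97, 106, 112, 118, 124, 138, 158, 160, 166, 173, 179, 186, 200, 206, 213, 220, 233]

Fragment lengths:
  [0,5): 5 bp
  [5,20): 15 bp
  [20,39): 19 bp
  [39,42): 3 bp
  [42,53): 11 bp
  [53,65): 12 bp
  [65,71): 6 bp
  [71,89): 18 bp
  [89,97): 8 bp
  [97,106): 9 bp
  [106,112): 6 bp
  [112,118): 6 bp
  [118,124): 6 bp
  [124,138): 14 bp
  [138,158): 20 bp
  [158,160): 2 bp
  [160,166): 6 bp
  [166,173): 7 bp
  [173,179): 6 bp
  [179,186): 7 bp
  [186,200): 14 bp
  [200,206): 6 bp
  [206,213): 7 bp
  [213,220): 7 bp
  [220,233): 13 bp
  [233,256): 23 bp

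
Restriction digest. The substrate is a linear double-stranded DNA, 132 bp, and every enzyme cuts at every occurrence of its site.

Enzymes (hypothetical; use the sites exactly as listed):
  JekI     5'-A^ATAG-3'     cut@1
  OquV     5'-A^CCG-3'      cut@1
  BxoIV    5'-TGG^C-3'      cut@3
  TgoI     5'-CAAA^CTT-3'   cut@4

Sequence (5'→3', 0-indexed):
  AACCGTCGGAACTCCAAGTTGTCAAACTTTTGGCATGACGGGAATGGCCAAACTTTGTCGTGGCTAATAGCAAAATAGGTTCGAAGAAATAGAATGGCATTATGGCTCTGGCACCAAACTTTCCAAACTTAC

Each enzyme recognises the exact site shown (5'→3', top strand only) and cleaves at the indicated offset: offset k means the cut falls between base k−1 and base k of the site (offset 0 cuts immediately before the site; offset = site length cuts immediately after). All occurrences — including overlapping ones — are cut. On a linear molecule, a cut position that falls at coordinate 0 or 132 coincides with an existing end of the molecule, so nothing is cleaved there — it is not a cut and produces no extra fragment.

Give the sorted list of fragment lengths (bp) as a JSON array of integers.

Scan for sites:
  JekI AATAG/1: at [65, 73, 87] ⇒ [66, 74, 88]
  OquV ACCG/1: at [1] ⇒ [2]
  BxoIV TGGC/3: at [30, 44, 60, 94, 102, 108] ⇒ [33, 47, 63, 97, 105, 111]
  TgoI CAAACTT/4: at [22, 48, 114, 123] ⇒ [26, 52, 118, 127]

Pooled cuts: [2, 26, 33, 47, 52, 63, 66, 74, 88, 97, 105, 111, 118, 127]

Fragments:
  [0,2): 2 bp
  [2,26): 24 bp
  [26,33): 7 bp
  [33,47): 14 bp
  [47,52): 5 bp
  [52,63): 11 bp
  [63,66): 3 bp
  [66,74): 8 bp
  [74,88): 14 bp
  [88,97): 9 bp
  [97,105): 8 bp
  [105,111): 6 bp
  [111,118): 7 bp
  [118,127): 9 bp
  [127,132): 5 bp

[2,3,5,5,6,7,7,8,8,9,9,11,14,14,24]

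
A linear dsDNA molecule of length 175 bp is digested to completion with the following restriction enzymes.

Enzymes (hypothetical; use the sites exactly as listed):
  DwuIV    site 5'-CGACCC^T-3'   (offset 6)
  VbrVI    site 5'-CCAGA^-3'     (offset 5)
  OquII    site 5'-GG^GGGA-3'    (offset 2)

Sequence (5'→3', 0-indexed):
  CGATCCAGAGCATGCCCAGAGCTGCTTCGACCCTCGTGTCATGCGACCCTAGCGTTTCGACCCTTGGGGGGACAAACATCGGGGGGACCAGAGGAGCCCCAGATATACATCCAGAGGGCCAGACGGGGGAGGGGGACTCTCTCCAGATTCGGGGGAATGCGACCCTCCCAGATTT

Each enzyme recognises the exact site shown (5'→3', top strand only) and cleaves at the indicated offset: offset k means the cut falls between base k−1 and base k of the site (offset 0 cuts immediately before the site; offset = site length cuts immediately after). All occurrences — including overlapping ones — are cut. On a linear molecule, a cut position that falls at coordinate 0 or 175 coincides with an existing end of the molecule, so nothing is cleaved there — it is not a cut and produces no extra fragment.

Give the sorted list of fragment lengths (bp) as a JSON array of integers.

Scan for sites:
  DwuIV CGACCCT/6: at [27, 43, 57, 159] ⇒ [33, 49, 63, 165]
  VbrVI CCAGA/5: at [4, 15, 87, 98, 110, 118, 142, 167] ⇒ [9, 20, 92, 103, 115, 123, 147, 172]
  OquII GGGGGA/2: at [66, 81, 124, 130, 150] ⇒ [68, 83, 126, 132, 152]

All cut coordinates (distinct, sorted): [9, 20, 33, 49, 63, 68, 83, 92, 103, 115, 123, 126, 132, 147, 152, 165, 172]

Fragments:
  [0,9): 9 bp
  [9,20): 11 bp
  [20,33): 13 bp
  [33,49): 16 bp
  [49,63): 14 bp
  [63,68): 5 bp
  [68,83): 15 bp
  [83,92): 9 bp
  [92,103): 11 bp
  [103,115): 12 bp
  [115,123): 8 bp
  [123,126): 3 bp
  [126,132): 6 bp
  [132,147): 15 bp
  [147,152): 5 bp
  [152,165): 13 bp
  [165,172): 7 bp
  [172,175): 3 bp

[3,3,5,5,6,7,8,9,9,11,11,12,13,13,14,15,15,16]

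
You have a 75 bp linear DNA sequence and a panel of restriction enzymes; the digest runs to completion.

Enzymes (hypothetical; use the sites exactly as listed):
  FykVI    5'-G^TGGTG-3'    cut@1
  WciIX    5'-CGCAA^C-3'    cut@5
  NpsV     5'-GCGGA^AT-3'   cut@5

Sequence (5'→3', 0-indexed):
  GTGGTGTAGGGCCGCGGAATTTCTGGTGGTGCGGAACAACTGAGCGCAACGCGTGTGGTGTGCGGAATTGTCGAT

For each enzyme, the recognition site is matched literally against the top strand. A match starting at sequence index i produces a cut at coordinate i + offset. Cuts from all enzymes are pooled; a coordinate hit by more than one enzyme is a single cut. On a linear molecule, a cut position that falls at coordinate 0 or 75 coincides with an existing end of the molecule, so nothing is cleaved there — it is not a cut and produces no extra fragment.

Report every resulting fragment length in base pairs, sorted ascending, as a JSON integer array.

[1,6,8,9,11,17,23]

Scan for sites:
  FykVI GTGGTG/1: at [0, 25, 54] ⇒ [1, 26, 55]
  WciIX CGCAAC/5: at [44] ⇒ [49]
  NpsV GCGGAAT/5: at [13, 61] ⇒ [18, 66]

All cut coordinates (distinct, sorted): [1, 18, 26, 49, 55, 66]

Fragment lengths:
  [0,1): 1 bp
  [1,18): 17 bp
  [18,26): 8 bp
  [26,49): 23 bp
  [49,55): 6 bp
  [55,66): 11 bp
  [66,75): 9 bp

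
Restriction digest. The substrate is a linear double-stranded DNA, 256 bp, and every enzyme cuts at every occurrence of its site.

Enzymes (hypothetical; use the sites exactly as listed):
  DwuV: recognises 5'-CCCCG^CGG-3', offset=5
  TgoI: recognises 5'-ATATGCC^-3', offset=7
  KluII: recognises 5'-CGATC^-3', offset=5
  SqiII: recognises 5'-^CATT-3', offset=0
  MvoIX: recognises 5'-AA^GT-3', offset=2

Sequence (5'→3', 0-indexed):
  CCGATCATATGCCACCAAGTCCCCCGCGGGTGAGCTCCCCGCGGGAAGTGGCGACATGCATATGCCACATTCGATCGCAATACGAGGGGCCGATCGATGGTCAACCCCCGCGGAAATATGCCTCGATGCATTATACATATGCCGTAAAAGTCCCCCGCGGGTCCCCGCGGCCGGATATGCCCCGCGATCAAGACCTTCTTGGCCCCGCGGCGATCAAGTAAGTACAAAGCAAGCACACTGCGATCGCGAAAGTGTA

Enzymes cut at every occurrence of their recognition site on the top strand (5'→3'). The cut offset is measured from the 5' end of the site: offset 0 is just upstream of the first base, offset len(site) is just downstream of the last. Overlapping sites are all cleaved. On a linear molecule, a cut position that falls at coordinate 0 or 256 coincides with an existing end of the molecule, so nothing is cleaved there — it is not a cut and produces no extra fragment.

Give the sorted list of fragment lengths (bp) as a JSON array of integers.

[1,2,4,5,5,6,6,6,6,6,7,8,8,8,8,9,10,12,14,15,15,15,18,19,19,24]

Site scan:
  DwuV (CCCCGCGG, off=5): starts [21, 36, 105, 152, 162, 202] → cuts [26, 41, 110, 157, 167, 207]
  TgoI (ATATGCC, off=7): starts [6, 59, 115, 136, 174] → cuts [13, 66, 122, 143, 181]
  KluII (CGATC, off=5): starts [1, 71, 90, 184, 210, 240] → cuts [6, 76, 95, 189, 215, 245]
  SqiII (CATT, off=0): starts [67, 128] → cuts [67, 128]
  MvoIX (AAGT, off=2): starts [16, 45, 147, 215, 219, 249] → cuts [18, 47, 149, 217, 221, 251]

All cut coordinates (distinct, sorted): [6, 13, 18, 26, 41, 47, 66, 67, 76, 95, 110, 122, 128, 143, 149, 157, 167, 181, 189, 207, 215, 217, 221, 245, 251]

Fragments:
  [0,6): 6 bp
  [6,13): 7 bp
  [13,18): 5 bp
  [18,26): 8 bp
  [26,41): 15 bp
  [41,47): 6 bp
  [47,66): 19 bp
  [66,67): 1 bp
  [67,76): 9 bp
  [76,95): 19 bp
  [95,110): 15 bp
  [110,122): 12 bp
  [122,128): 6 bp
  [128,143): 15 bp
  [143,149): 6 bp
  [149,157): 8 bp
  [157,167): 10 bp
  [167,181): 14 bp
  [181,189): 8 bp
  [189,207): 18 bp
  [207,215): 8 bp
  [215,217): 2 bp
  [217,221): 4 bp
  [221,245): 24 bp
  [245,251): 6 bp
  [251,256): 5 bp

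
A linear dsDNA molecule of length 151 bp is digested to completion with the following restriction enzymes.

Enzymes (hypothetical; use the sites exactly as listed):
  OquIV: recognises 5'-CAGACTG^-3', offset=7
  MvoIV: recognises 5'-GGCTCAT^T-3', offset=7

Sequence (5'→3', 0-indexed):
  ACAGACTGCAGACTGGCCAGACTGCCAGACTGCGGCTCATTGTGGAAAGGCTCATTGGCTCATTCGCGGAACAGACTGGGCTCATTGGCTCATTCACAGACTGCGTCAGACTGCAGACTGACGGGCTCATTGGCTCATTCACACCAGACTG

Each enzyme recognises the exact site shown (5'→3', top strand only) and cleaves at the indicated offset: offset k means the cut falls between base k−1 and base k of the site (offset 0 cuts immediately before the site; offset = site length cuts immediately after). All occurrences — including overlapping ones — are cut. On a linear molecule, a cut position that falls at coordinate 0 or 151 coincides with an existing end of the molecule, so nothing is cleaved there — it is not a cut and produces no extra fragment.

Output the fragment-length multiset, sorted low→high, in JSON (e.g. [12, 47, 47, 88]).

[7,7,7,8,8,8,8,8,8,9,10,10,10,13,15,15]

Site scan:
  OquIV (CAGACTG, off=7): starts [1, 8, 17, 25, 71, 96, 106, 113, 144] → cuts [8, 15, 24, 32, 78, 103, 113, 120] (position 151 is a terminus of the linear molecule — no cut)
  MvoIV (GGCTCATT, off=7): starts [33, 48, 56, 78, 86, 123, 131] → cuts [40, 55, 63, 85, 93, 130, 138]

Pooled cuts: [8, 15, 24, 32, 40, 55, 63, 78, 85, 93, 103, 113, 120, 130, 138]

Fragments:
  [0,8): 8 bp
  [8,15): 7 bp
  [15,24): 9 bp
  [24,32): 8 bp
  [32,40): 8 bp
  [40,55): 15 bp
  [55,63): 8 bp
  [63,78): 15 bp
  [78,85): 7 bp
  [85,93): 8 bp
  [93,103): 10 bp
  [103,113): 10 bp
  [113,120): 7 bp
  [120,130): 10 bp
  [130,138): 8 bp
  [138,151): 13 bp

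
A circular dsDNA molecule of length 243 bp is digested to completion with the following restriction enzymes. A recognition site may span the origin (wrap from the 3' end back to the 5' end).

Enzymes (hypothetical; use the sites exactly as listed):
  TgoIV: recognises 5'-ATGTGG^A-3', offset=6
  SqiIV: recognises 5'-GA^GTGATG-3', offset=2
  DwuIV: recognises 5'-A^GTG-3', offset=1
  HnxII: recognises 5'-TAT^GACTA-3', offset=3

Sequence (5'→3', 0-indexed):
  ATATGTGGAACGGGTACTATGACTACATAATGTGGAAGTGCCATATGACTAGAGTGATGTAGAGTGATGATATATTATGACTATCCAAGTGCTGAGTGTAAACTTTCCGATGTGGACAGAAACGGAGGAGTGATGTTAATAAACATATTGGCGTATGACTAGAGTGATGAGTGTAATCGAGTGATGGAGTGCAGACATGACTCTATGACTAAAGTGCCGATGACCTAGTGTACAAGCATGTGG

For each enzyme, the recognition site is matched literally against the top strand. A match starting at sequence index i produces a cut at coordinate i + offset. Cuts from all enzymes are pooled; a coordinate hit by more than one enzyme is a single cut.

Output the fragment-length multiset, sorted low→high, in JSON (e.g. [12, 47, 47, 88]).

Scan for sites:
  TgoIV ATGTGGA/6: at [2, 29, 109, 237] ⇒ [0, 8, 35, 115]
  SqiIV GAGTGATG/2: at [51, 61, 127, 161, 178] ⇒ [53, 63, 129, 163, 180]
  DwuIV AGTG/1: at [36, 52, 62, 87, 94, 128, 162, 169, 179, 187, 212, 226] ⇒ [37, 53, 63, 88, 95, 129, 163, 170, 180, 188, 213, 227]
  HnxII TATGACTA/3: at [17, 43, 75, 153, 203] ⇒ [20, 46, 78, 156, 206]

All cut coordinates (distinct, sorted): [0, 8, 20, 35, 37, 46, 53, 63, 78, 88, 95, 115, 129, 156, 163, 170, 180, 188, 206, 213, 227]

Fragment lengths:
  0→8: 8 bp
  8→20: 12 bp
  20→35: 15 bp
  35→37: 2 bp
  37→46: 9 bp
  46→53: 7 bp
  53→63: 10 bp
  63→78: 15 bp
  78→88: 10 bp
  88→95: 7 bp
  95→115: 20 bp
  115→129: 14 bp
  129→156: 27 bp
  156→163: 7 bp
  163→170: 7 bp
  170→180: 10 bp
  180→188: 8 bp
  188→206: 18 bp
  206→213: 7 bp
  213→227: 14 bp
  227→0 (wrap): 243-227+0 = 16 bp

[2,7,7,7,7,7,8,8,9,10,10,10,12,14,14,15,15,16,18,20,27]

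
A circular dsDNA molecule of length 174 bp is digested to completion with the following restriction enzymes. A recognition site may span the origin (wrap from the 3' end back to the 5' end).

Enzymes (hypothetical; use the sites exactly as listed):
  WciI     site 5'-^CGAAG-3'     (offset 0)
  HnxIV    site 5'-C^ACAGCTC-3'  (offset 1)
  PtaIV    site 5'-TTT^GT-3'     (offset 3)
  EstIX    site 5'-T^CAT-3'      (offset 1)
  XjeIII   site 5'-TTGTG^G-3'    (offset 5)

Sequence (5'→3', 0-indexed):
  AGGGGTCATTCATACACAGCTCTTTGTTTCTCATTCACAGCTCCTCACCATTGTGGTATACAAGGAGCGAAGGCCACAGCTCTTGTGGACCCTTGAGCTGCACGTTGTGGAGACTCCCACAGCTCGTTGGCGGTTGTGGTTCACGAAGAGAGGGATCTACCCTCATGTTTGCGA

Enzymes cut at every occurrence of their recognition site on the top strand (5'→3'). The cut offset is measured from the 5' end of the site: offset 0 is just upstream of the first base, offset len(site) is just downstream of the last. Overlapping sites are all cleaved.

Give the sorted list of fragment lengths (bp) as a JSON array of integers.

[4,5,5,5,6,8,8,9,9,10,12,12,19,20,20,22]

Site scan:
  WciI (CGAAG, off=0): starts [67, 143, 171] → cuts [67, 143, 171]
  HnxIV (CACAGCTC, off=1): starts [14, 35, 74, 117] → cuts [15, 36, 75, 118]
  PtaIV (TTTGT, off=3): starts [22] → cuts [25]
  EstIX (TCAT, off=1): starts [5, 9, 30, 162] → cuts [6, 10, 31, 163]
  XjeIII (TTGTGG, off=5): starts [50, 82, 104, 133] → cuts [55, 87, 109, 138]

Pooled cuts: [6, 10, 15, 25, 31, 36, 55, 67, 75, 87, 109, 118, 138, 143, 163, 171]

Fragments:
  6→10: 4 bp
  10→15: 5 bp
  15→25: 10 bp
  25→31: 6 bp
  31→36: 5 bp
  36→55: 19 bp
  55→67: 12 bp
  67→75: 8 bp
  75→87: 12 bp
  87→109: 22 bp
  109→118: 9 bp
  118→138: 20 bp
  138→143: 5 bp
  143→163: 20 bp
  163→171: 8 bp
  171→6 (wrap): 174-171+6 = 9 bp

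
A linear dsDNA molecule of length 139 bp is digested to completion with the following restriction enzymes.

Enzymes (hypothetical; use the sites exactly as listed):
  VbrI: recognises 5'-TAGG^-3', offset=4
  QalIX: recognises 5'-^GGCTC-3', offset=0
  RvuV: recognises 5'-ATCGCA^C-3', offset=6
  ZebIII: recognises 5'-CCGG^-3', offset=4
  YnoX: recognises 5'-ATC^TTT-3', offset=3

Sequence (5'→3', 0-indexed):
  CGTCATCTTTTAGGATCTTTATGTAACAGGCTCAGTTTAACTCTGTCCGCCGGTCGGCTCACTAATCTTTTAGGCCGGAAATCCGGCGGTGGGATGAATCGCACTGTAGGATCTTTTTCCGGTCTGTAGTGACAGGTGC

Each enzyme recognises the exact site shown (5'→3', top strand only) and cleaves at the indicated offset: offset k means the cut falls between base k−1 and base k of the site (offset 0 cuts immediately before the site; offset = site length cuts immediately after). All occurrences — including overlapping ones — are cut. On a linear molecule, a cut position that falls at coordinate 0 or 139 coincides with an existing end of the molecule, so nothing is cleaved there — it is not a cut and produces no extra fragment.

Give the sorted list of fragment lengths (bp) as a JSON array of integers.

Scan for sites:
  VbrI (TAGG, off=4): starts [10, 70, 106] → cuts [14, 74, 110]
  QalIX (GGCTC, off=0): starts [28, 55] → cuts [28, 55]
  RvuV (ATCGCAC, off=6): starts [97] → cuts [103]
  ZebIII (CCGG, off=4): starts [49, 74, 82, 118] → cuts [53, 78, 86, 122]
  YnoX (ATCTTT, off=3): starts [4, 14, 64, 110] → cuts [7, 17, 67, 113]

All cut coordinates (distinct, sorted): [7, 14, 17, 28, 53, 55, 67, 74, 78, 86, 103, 110, 113, 122]

Fragments:
  [0,7): 7 bp
  [7,14): 7 bp
  [14,17): 3 bp
  [17,28): 11 bp
  [28,53): 25 bp
  [53,55): 2 bp
  [55,67): 12 bp
  [67,74): 7 bp
  [74,78): 4 bp
  [78,86): 8 bp
  [86,103): 17 bp
  [103,110): 7 bp
  [110,113): 3 bp
  [113,122): 9 bp
  [122,139): 17 bp

[2,3,3,4,7,7,7,7,8,9,11,12,17,17,25]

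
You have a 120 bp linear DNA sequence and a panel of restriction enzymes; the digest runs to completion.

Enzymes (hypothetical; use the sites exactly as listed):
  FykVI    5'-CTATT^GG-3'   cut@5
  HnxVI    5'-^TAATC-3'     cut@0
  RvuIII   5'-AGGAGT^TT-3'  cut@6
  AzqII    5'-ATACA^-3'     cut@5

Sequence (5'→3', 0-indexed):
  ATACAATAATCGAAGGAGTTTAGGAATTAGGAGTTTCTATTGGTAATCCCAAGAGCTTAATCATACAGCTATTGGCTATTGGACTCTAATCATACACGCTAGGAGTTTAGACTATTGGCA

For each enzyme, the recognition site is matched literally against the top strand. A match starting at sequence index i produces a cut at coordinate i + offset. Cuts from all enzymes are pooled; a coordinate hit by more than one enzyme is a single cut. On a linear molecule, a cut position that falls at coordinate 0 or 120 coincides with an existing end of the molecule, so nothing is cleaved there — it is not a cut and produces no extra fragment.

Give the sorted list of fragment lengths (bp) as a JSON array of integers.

[1,2,4,5,6,6,7,7,10,10,10,10,13,14,15]

Scan for sites:
  FykVI CTATTGG/5: at [36, 68, 75, 111] ⇒ [41, 73, 80, 116]
  HnxVI TAATC/0: at [6, 43, 57, 86] ⇒ [6, 43, 57, 86]
  RvuIII AGGAGTTT/6: at [13, 28, 100] ⇒ [19, 34, 106]
  AzqII ATACA/5: at [0, 62, 91] ⇒ [5, 67, 96]

Pooled cuts: [5, 6, 19, 34, 41, 43, 57, 67, 73, 80, 86, 96, 106, 116]

Fragment lengths:
  [0,5): 5 bp
  [5,6): 1 bp
  [6,19): 13 bp
  [19,34): 15 bp
  [34,41): 7 bp
  [41,43): 2 bp
  [43,57): 14 bp
  [57,67): 10 bp
  [67,73): 6 bp
  [73,80): 7 bp
  [80,86): 6 bp
  [86,96): 10 bp
  [96,106): 10 bp
  [106,116): 10 bp
  [116,120): 4 bp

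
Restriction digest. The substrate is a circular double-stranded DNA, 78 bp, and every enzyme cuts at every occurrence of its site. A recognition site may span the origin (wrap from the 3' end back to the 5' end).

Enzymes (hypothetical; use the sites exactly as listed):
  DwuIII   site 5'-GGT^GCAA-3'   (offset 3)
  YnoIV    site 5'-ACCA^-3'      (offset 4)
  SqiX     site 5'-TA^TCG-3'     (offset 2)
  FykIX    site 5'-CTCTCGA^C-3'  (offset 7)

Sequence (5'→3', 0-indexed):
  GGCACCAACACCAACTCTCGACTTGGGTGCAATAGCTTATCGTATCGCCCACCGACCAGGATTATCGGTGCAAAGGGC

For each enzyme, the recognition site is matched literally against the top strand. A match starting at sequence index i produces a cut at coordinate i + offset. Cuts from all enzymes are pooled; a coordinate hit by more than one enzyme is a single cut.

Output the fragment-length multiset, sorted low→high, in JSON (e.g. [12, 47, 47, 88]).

Scan for sites:
  DwuIII (GGTGCAA, off=3): starts [25, 66] → cuts [28, 69]
  YnoIV (ACCA, off=4): starts [3, 9, 54] → cuts [7, 13, 58]
  SqiX (TATCG, off=2): starts [37, 42, 62] → cuts [39, 44, 64]
  FykIX (CTCTCGAC, off=7): starts [14] → cuts [21]

Pooled cuts: [7, 13, 21, 28, 39, 44, 58, 64, 69]

Fragment lengths:
  7→13: 6 bp
  13→21: 8 bp
  21→28: 7 bp
  28→39: 11 bp
  39→44: 5 bp
  44→58: 14 bp
  58→64: 6 bp
  64→69: 5 bp
  69→7 (wrap): 78-69+7 = 16 bp

[5,5,6,6,7,8,11,14,16]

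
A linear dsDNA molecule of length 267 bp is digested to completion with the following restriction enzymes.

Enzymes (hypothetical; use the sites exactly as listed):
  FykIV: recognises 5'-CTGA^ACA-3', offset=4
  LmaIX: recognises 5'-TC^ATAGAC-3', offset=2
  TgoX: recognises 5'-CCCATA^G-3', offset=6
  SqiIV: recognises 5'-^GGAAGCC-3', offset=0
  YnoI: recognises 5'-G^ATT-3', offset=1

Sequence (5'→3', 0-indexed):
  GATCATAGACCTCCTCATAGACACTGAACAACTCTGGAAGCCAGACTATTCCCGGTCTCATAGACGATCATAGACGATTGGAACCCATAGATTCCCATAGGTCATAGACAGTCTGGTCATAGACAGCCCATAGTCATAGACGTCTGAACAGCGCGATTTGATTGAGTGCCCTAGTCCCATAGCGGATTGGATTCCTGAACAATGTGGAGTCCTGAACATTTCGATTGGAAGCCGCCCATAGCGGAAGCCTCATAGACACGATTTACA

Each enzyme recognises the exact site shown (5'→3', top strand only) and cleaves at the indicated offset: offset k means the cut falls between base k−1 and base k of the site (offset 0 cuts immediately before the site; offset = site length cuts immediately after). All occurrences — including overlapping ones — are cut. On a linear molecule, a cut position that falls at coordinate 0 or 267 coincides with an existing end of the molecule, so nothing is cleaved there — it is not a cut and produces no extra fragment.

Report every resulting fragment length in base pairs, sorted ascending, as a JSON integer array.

Site scan:
  FykIV (CTGAACA, off=4): starts [23, 143, 194, 211] → cuts [27, 147, 198, 215]
  LmaIX (TCATAGAC, off=2): starts [2, 14, 57, 67, 101, 116, 133, 249] → cuts [4, 16, 59, 69, 103, 118, 135, 251]
  TgoX (CCCATAG, off=6): starts [83, 93, 126, 175, 234] → cuts [89, 99, 132, 181, 240]
  SqiIV (GGAAGCC, off=0): starts [35, 226, 242] → cuts [35, 226, 242]
  YnoI (GATT, off=1): starts [75, 89, 154, 159, 184, 189, 222, 259] → cuts [76, 90, 155, 160, 185, 190, 223, 260]

Pooled cuts: [4, 16, 27, 35, 59, 69, 76, 89, 90, 99, 103, 118, 132, 135, 147, 155, 160, 181, 185, 190, 198, 215, 223, 226, 240, 242, 251, 260]

Fragments:
  [0,4): 4 bp
  [4,16): 12 bp
  [16,27): 11 bp
  [27,35): 8 bp
  [35,59): 24 bp
  [59,69): 10 bp
  [69,76): 7 bp
  [76,89): 13 bp
  [89,90): 1 bp
  [90,99): 9 bp
  [99,103): 4 bp
  [103,118): 15 bp
  [118,132): 14 bp
  [132,135): 3 bp
  [135,147): 12 bp
  [147,155): 8 bp
  [155,160): 5 bp
  [160,181): 21 bp
  [181,185): 4 bp
  [185,190): 5 bp
  [190,198): 8 bp
  [198,215): 17 bp
  [215,223): 8 bp
  [223,226): 3 bp
  [226,240): 14 bp
  [240,242): 2 bp
  [242,251): 9 bp
  [251,260): 9 bp
  [260,267): 7 bp

[1,2,3,3,4,4,4,5,5,7,7,8,8,8,8,9,9,9,10,11,12,12,13,14,14,15,17,21,24]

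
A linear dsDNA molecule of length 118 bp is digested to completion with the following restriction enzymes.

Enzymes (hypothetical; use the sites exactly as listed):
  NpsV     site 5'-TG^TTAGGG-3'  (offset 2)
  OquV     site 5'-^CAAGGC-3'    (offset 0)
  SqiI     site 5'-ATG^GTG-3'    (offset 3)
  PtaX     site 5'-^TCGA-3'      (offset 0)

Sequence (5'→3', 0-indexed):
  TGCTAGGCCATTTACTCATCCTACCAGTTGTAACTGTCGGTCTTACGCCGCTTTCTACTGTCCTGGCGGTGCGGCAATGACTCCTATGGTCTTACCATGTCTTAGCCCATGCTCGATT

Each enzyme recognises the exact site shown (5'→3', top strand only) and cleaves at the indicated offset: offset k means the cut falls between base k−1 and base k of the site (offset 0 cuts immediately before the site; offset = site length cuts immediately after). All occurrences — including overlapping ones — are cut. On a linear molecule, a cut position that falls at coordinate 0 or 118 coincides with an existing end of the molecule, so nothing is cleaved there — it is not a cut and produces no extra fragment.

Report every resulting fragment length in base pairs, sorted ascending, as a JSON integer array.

[6,112]

Scan for sites:
  NpsV (TGTTAGGG, off=2): no sites
  OquV (CAAGGC, off=0): no sites
  SqiI (ATGGTG, off=3): no sites
  PtaX (TCGA, off=0): starts [112] → cuts [112]

All cut coordinates (distinct, sorted): [112]

Fragments:
  [0,112): 112 bp
  [112,118): 6 bp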